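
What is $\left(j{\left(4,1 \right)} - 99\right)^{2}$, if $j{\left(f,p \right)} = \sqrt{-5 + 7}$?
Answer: $\left(99 - \sqrt{2}\right)^{2} \approx 9523.0$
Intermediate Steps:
$j{\left(f,p \right)} = \sqrt{2}$
$\left(j{\left(4,1 \right)} - 99\right)^{2} = \left(\sqrt{2} - 99\right)^{2} = \left(-99 + \sqrt{2}\right)^{2}$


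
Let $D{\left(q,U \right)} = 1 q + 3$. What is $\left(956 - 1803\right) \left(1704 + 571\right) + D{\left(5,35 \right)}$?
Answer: $-1926917$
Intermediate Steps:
$D{\left(q,U \right)} = 3 + q$ ($D{\left(q,U \right)} = q + 3 = 3 + q$)
$\left(956 - 1803\right) \left(1704 + 571\right) + D{\left(5,35 \right)} = \left(956 - 1803\right) \left(1704 + 571\right) + \left(3 + 5\right) = \left(-847\right) 2275 + 8 = -1926925 + 8 = -1926917$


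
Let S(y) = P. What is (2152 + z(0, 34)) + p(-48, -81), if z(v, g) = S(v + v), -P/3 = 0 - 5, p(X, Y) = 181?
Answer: 2348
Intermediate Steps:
P = 15 (P = -3*(0 - 5) = -3*(-5) = 15)
S(y) = 15
z(v, g) = 15
(2152 + z(0, 34)) + p(-48, -81) = (2152 + 15) + 181 = 2167 + 181 = 2348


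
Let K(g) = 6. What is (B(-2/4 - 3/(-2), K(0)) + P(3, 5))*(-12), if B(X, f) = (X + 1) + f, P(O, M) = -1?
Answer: -84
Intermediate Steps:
B(X, f) = 1 + X + f (B(X, f) = (1 + X) + f = 1 + X + f)
(B(-2/4 - 3/(-2), K(0)) + P(3, 5))*(-12) = ((1 + (-2/4 - 3/(-2)) + 6) - 1)*(-12) = ((1 + (-2*¼ - 3*(-½)) + 6) - 1)*(-12) = ((1 + (-½ + 3/2) + 6) - 1)*(-12) = ((1 + 1 + 6) - 1)*(-12) = (8 - 1)*(-12) = 7*(-12) = -84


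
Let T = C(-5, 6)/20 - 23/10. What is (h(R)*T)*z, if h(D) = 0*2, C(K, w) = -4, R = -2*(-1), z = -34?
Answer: 0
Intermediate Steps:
R = 2
h(D) = 0
T = -5/2 (T = -4/20 - 23/10 = -4*1/20 - 23*⅒ = -⅕ - 23/10 = -5/2 ≈ -2.5000)
(h(R)*T)*z = (0*(-5/2))*(-34) = 0*(-34) = 0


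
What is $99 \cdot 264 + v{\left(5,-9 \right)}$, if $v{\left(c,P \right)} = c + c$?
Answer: $26146$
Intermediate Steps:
$v{\left(c,P \right)} = 2 c$
$99 \cdot 264 + v{\left(5,-9 \right)} = 99 \cdot 264 + 2 \cdot 5 = 26136 + 10 = 26146$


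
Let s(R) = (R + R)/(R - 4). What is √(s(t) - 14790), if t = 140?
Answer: I*√4273715/17 ≈ 121.61*I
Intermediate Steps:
s(R) = 2*R/(-4 + R) (s(R) = (2*R)/(-4 + R) = 2*R/(-4 + R))
√(s(t) - 14790) = √(2*140/(-4 + 140) - 14790) = √(2*140/136 - 14790) = √(2*140*(1/136) - 14790) = √(35/17 - 14790) = √(-251395/17) = I*√4273715/17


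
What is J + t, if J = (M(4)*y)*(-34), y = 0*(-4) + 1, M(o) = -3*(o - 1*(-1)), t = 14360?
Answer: 14870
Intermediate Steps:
M(o) = -3 - 3*o (M(o) = -3*(o + 1) = -3*(1 + o) = -3 - 3*o)
y = 1 (y = 0 + 1 = 1)
J = 510 (J = ((-3 - 3*4)*1)*(-34) = ((-3 - 12)*1)*(-34) = -15*1*(-34) = -15*(-34) = 510)
J + t = 510 + 14360 = 14870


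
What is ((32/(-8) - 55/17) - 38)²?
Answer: 591361/289 ≈ 2046.2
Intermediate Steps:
((32/(-8) - 55/17) - 38)² = ((32*(-⅛) - 55*1/17) - 38)² = ((-4 - 55/17) - 38)² = (-123/17 - 38)² = (-769/17)² = 591361/289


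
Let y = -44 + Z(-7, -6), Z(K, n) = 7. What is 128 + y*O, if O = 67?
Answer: -2351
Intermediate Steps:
y = -37 (y = -44 + 7 = -37)
128 + y*O = 128 - 37*67 = 128 - 2479 = -2351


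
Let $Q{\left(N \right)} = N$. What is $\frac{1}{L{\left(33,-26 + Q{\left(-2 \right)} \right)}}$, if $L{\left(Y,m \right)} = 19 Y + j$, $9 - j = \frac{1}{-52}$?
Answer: $\frac{52}{33073} \approx 0.0015723$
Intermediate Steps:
$j = \frac{469}{52}$ ($j = 9 - \frac{1}{-52} = 9 - - \frac{1}{52} = 9 + \frac{1}{52} = \frac{469}{52} \approx 9.0192$)
$L{\left(Y,m \right)} = \frac{469}{52} + 19 Y$ ($L{\left(Y,m \right)} = 19 Y + \frac{469}{52} = \frac{469}{52} + 19 Y$)
$\frac{1}{L{\left(33,-26 + Q{\left(-2 \right)} \right)}} = \frac{1}{\frac{469}{52} + 19 \cdot 33} = \frac{1}{\frac{469}{52} + 627} = \frac{1}{\frac{33073}{52}} = \frac{52}{33073}$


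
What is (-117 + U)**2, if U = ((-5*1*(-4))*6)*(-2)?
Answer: 127449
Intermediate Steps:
U = -240 (U = (-5*(-4)*6)*(-2) = (20*6)*(-2) = 120*(-2) = -240)
(-117 + U)**2 = (-117 - 240)**2 = (-357)**2 = 127449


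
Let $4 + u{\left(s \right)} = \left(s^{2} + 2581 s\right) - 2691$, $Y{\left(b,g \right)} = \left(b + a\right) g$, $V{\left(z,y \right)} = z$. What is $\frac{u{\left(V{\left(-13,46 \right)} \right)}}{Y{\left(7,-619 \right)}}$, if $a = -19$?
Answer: $- \frac{36079}{7428} \approx -4.8572$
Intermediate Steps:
$Y{\left(b,g \right)} = g \left(-19 + b\right)$ ($Y{\left(b,g \right)} = \left(b - 19\right) g = \left(-19 + b\right) g = g \left(-19 + b\right)$)
$u{\left(s \right)} = -2695 + s^{2} + 2581 s$ ($u{\left(s \right)} = -4 - \left(2691 - s^{2} - 2581 s\right) = -4 + \left(-2691 + s^{2} + 2581 s\right) = -2695 + s^{2} + 2581 s$)
$\frac{u{\left(V{\left(-13,46 \right)} \right)}}{Y{\left(7,-619 \right)}} = \frac{-2695 + \left(-13\right)^{2} + 2581 \left(-13\right)}{\left(-619\right) \left(-19 + 7\right)} = \frac{-2695 + 169 - 33553}{\left(-619\right) \left(-12\right)} = - \frac{36079}{7428}$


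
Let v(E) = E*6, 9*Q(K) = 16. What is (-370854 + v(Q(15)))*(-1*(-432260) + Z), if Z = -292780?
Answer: -155175684400/3 ≈ -5.1725e+10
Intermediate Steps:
Q(K) = 16/9 (Q(K) = (⅑)*16 = 16/9)
v(E) = 6*E
(-370854 + v(Q(15)))*(-1*(-432260) + Z) = (-370854 + 6*(16/9))*(-1*(-432260) - 292780) = (-370854 + 32/3)*(432260 - 292780) = -1112530/3*139480 = -155175684400/3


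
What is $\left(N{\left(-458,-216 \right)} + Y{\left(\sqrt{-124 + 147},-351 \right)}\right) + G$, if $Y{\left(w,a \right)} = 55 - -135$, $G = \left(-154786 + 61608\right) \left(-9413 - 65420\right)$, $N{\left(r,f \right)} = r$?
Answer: $6972789006$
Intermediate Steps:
$G = 6972789274$ ($G = \left(-93178\right) \left(-74833\right) = 6972789274$)
$Y{\left(w,a \right)} = 190$ ($Y{\left(w,a \right)} = 55 + 135 = 190$)
$\left(N{\left(-458,-216 \right)} + Y{\left(\sqrt{-124 + 147},-351 \right)}\right) + G = \left(-458 + 190\right) + 6972789274 = -268 + 6972789274 = 6972789006$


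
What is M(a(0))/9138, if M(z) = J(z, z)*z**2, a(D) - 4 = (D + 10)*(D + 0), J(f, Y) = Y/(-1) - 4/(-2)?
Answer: -16/4569 ≈ -0.0035019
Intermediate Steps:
J(f, Y) = 2 - Y (J(f, Y) = Y*(-1) - 4*(-1/2) = -Y + 2 = 2 - Y)
a(D) = 4 + D*(10 + D) (a(D) = 4 + (D + 10)*(D + 0) = 4 + (10 + D)*D = 4 + D*(10 + D))
M(z) = z**2*(2 - z) (M(z) = (2 - z)*z**2 = z**2*(2 - z))
M(a(0))/9138 = ((4 + 0**2 + 10*0)**2*(2 - (4 + 0**2 + 10*0)))/9138 = ((4 + 0 + 0)**2*(2 - (4 + 0 + 0)))*(1/9138) = (4**2*(2 - 1*4))*(1/9138) = (16*(2 - 4))*(1/9138) = (16*(-2))*(1/9138) = -32*1/9138 = -16/4569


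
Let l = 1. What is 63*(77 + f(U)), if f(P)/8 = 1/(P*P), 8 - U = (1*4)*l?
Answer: 9765/2 ≈ 4882.5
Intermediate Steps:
U = 4 (U = 8 - 1*4 = 8 - 4 = 4)
f(P) = 8/P² (f(P) = 8*(1/(P*P)) = 8/P²)
63*(77 + f(U)) = 63*(77 + 8/4²) = 63*(77 + 8*(1/16)) = 63*(77 + ½) = 63*(155/2) = 9765/2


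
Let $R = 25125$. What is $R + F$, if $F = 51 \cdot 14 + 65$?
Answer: $25904$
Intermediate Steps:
$F = 779$ ($F = 714 + 65 = 779$)
$R + F = 25125 + 779 = 25904$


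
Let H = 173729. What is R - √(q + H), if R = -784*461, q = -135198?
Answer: -361424 - √38531 ≈ -3.6162e+5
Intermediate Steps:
R = -361424
R - √(q + H) = -361424 - √(-135198 + 173729) = -361424 - √38531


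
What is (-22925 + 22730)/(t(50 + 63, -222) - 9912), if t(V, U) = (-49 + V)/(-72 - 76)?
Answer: 1443/73352 ≈ 0.019672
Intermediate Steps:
t(V, U) = 49/148 - V/148 (t(V, U) = (-49 + V)/(-148) = (-49 + V)*(-1/148) = 49/148 - V/148)
(-22925 + 22730)/(t(50 + 63, -222) - 9912) = (-22925 + 22730)/((49/148 - (50 + 63)/148) - 9912) = -195/((49/148 - 1/148*113) - 9912) = -195/((49/148 - 113/148) - 9912) = -195/(-16/37 - 9912) = -195/(-366760/37) = -195*(-37/366760) = 1443/73352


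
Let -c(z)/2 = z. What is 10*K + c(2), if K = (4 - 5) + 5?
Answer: 36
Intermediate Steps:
K = 4 (K = -1 + 5 = 4)
c(z) = -2*z
10*K + c(2) = 10*4 - 2*2 = 40 - 4 = 36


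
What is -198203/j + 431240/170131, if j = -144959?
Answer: 5660740809/1450707037 ≈ 3.9021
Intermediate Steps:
-198203/j + 431240/170131 = -198203/(-144959) + 431240/170131 = -198203*(-1/144959) + 431240*(1/170131) = 11659/8527 + 431240/170131 = 5660740809/1450707037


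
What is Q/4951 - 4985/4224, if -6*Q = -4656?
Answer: -21402911/20913024 ≈ -1.0234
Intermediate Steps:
Q = 776 (Q = -⅙*(-4656) = 776)
Q/4951 - 4985/4224 = 776/4951 - 4985/4224 = -21402911/20913024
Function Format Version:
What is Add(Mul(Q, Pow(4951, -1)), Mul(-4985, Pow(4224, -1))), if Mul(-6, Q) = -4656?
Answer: Rational(-21402911, 20913024) ≈ -1.0234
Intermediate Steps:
Q = 776 (Q = Mul(Rational(-1, 6), -4656) = 776)
Add(Mul(Q, Pow(4951, -1)), Mul(-4985, Pow(4224, -1))) = Add(Mul(776, Pow(4951, -1)), Mul(-4985, Pow(4224, -1))) = Add(Mul(776, Rational(1, 4951)), Mul(-4985, Rational(1, 4224))) = Add(Rational(776, 4951), Rational(-4985, 4224)) = Rational(-21402911, 20913024)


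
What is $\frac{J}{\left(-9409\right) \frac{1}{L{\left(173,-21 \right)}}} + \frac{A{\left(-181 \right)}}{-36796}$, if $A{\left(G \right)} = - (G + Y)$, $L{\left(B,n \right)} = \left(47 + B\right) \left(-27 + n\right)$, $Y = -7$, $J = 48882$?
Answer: $\frac{4748467427857}{86553391} \approx 54862.0$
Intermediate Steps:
$L{\left(B,n \right)} = \left(-27 + n\right) \left(47 + B\right)$
$A{\left(G \right)} = 7 - G$ ($A{\left(G \right)} = - (G - 7) = - (-7 + G) = 7 - G$)
$\frac{J}{\left(-9409\right) \frac{1}{L{\left(173,-21 \right)}}} + \frac{A{\left(-181 \right)}}{-36796} = \frac{48882}{\left(-9409\right) \frac{1}{-1269 - 4671 + 47 \left(-21\right) + 173 \left(-21\right)}} + \frac{7 - -181}{-36796} = \frac{48882}{\left(-9409\right) \frac{1}{-1269 - 4671 - 987 - 3633}} + \left(7 + 181\right) \left(- \frac{1}{36796}\right) = \frac{48882}{\left(-9409\right) \frac{1}{-10560}} + 188 \left(- \frac{1}{36796}\right) = \frac{48882}{\left(-9409\right) \left(- \frac{1}{10560}\right)} - \frac{47}{9199} = \frac{48882}{\frac{9409}{10560}} - \frac{47}{9199} = 48882 \cdot \frac{10560}{9409} - \frac{47}{9199} = \frac{516193920}{9409} - \frac{47}{9199} = \frac{4748467427857}{86553391}$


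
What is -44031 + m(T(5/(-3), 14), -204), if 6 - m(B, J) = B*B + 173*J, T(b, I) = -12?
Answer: -8877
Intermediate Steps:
m(B, J) = 6 - B² - 173*J (m(B, J) = 6 - (B*B + 173*J) = 6 - (B² + 173*J) = 6 + (-B² - 173*J) = 6 - B² - 173*J)
-44031 + m(T(5/(-3), 14), -204) = -44031 + (6 - 1*(-12)² - 173*(-204)) = -44031 + (6 - 1*144 + 35292) = -44031 + (6 - 144 + 35292) = -44031 + 35154 = -8877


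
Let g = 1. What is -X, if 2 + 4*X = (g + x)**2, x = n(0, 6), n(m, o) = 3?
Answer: -7/2 ≈ -3.5000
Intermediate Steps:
x = 3
X = 7/2 (X = -1/2 + (1 + 3)**2/4 = -1/2 + (1/4)*4**2 = -1/2 + (1/4)*16 = -1/2 + 4 = 7/2 ≈ 3.5000)
-X = -1*7/2 = -7/2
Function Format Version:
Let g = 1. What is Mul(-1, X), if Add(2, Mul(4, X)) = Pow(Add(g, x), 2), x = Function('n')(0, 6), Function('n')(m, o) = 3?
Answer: Rational(-7, 2) ≈ -3.5000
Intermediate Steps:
x = 3
X = Rational(7, 2) (X = Add(Rational(-1, 2), Mul(Rational(1, 4), Pow(Add(1, 3), 2))) = Add(Rational(-1, 2), Mul(Rational(1, 4), Pow(4, 2))) = Add(Rational(-1, 2), Mul(Rational(1, 4), 16)) = Add(Rational(-1, 2), 4) = Rational(7, 2) ≈ 3.5000)
Mul(-1, X) = Mul(-1, Rational(7, 2)) = Rational(-7, 2)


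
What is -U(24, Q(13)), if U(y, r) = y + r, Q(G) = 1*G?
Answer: -37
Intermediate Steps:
Q(G) = G
U(y, r) = r + y
-U(24, Q(13)) = -(13 + 24) = -1*37 = -37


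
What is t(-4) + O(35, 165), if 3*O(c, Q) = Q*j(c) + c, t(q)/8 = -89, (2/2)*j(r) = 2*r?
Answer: 9449/3 ≈ 3149.7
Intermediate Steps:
j(r) = 2*r
t(q) = -712 (t(q) = 8*(-89) = -712)
O(c, Q) = c/3 + 2*Q*c/3 (O(c, Q) = (Q*(2*c) + c)/3 = (2*Q*c + c)/3 = (c + 2*Q*c)/3 = c/3 + 2*Q*c/3)
t(-4) + O(35, 165) = -712 + (⅓)*35*(1 + 2*165) = -712 + (⅓)*35*(1 + 330) = -712 + (⅓)*35*331 = -712 + 11585/3 = 9449/3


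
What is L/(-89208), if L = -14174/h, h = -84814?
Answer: -7087/3783043656 ≈ -1.8734e-6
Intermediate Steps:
L = 7087/42407 (L = -14174/(-84814) = -14174*(-1/84814) = 7087/42407 ≈ 0.16712)
L/(-89208) = (7087/42407)/(-89208) = (7087/42407)*(-1/89208) = -7087/3783043656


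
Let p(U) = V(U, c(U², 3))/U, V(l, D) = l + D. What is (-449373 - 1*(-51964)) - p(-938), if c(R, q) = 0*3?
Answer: -397410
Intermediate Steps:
c(R, q) = 0
V(l, D) = D + l
p(U) = 1 (p(U) = (0 + U)/U = U/U = 1)
(-449373 - 1*(-51964)) - p(-938) = (-449373 - 1*(-51964)) - 1*1 = (-449373 + 51964) - 1 = -397409 - 1 = -397410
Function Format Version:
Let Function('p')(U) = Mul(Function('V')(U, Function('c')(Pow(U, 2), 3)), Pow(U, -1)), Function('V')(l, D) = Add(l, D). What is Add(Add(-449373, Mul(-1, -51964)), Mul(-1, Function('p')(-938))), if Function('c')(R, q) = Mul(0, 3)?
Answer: -397410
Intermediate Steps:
Function('c')(R, q) = 0
Function('V')(l, D) = Add(D, l)
Function('p')(U) = 1 (Function('p')(U) = Mul(Add(0, U), Pow(U, -1)) = Mul(U, Pow(U, -1)) = 1)
Add(Add(-449373, Mul(-1, -51964)), Mul(-1, Function('p')(-938))) = Add(Add(-449373, Mul(-1, -51964)), Mul(-1, 1)) = Add(Add(-449373, 51964), -1) = Add(-397409, -1) = -397410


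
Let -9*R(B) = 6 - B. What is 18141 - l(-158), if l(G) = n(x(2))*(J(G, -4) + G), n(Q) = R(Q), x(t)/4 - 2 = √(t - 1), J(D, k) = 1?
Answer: 54737/3 ≈ 18246.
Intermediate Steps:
R(B) = -⅔ + B/9 (R(B) = -(6 - B)/9 = -⅔ + B/9)
x(t) = 8 + 4*√(-1 + t) (x(t) = 8 + 4*√(t - 1) = 8 + 4*√(-1 + t))
n(Q) = -⅔ + Q/9
l(G) = ⅔ + 2*G/3 (l(G) = (-⅔ + (8 + 4*√(-1 + 2))/9)*(1 + G) = (-⅔ + (8 + 4*√1)/9)*(1 + G) = (-⅔ + (8 + 4*1)/9)*(1 + G) = (-⅔ + (8 + 4)/9)*(1 + G) = (-⅔ + (⅑)*12)*(1 + G) = (-⅔ + 4/3)*(1 + G) = 2*(1 + G)/3 = ⅔ + 2*G/3)
18141 - l(-158) = 18141 - (⅔ + (⅔)*(-158)) = 18141 - (⅔ - 316/3) = 18141 - 1*(-314/3) = 18141 + 314/3 = 54737/3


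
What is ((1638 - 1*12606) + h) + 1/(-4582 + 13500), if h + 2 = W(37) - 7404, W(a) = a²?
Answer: -151650589/8918 ≈ -17005.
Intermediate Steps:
h = -6037 (h = -2 + (37² - 7404) = -2 + (1369 - 7404) = -2 - 6035 = -6037)
((1638 - 1*12606) + h) + 1/(-4582 + 13500) = ((1638 - 1*12606) - 6037) + 1/(-4582 + 13500) = ((1638 - 12606) - 6037) + 1/8918 = (-10968 - 6037) + 1/8918 = -17005 + 1/8918 = -151650589/8918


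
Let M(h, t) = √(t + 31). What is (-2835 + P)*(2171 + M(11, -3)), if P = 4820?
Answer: 4309435 + 3970*√7 ≈ 4.3199e+6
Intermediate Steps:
M(h, t) = √(31 + t)
(-2835 + P)*(2171 + M(11, -3)) = (-2835 + 4820)*(2171 + √(31 - 3)) = 1985*(2171 + √28) = 1985*(2171 + 2*√7) = 4309435 + 3970*√7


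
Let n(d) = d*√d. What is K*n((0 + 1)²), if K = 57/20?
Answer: 57/20 ≈ 2.8500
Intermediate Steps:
n(d) = d^(3/2)
K = 57/20 (K = 57*(1/20) = 57/20 ≈ 2.8500)
K*n((0 + 1)²) = 57*((0 + 1)²)^(3/2)/20 = 57*(1²)^(3/2)/20 = 57*1^(3/2)/20 = (57/20)*1 = 57/20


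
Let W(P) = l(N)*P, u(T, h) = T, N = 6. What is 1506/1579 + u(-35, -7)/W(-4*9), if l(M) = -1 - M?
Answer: 46321/56844 ≈ 0.81488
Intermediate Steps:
W(P) = -7*P (W(P) = (-1 - 1*6)*P = (-1 - 6)*P = -7*P)
1506/1579 + u(-35, -7)/W(-4*9) = 1506/1579 - 35/((-(-28)*9)) = 1506*(1/1579) - 35/((-7*(-36))) = 1506/1579 - 35/252 = 1506/1579 - 35*1/252 = 1506/1579 - 5/36 = 46321/56844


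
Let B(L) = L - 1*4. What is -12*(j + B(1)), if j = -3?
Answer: 72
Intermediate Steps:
B(L) = -4 + L (B(L) = L - 4 = -4 + L)
-12*(j + B(1)) = -12*(-3 + (-4 + 1)) = -12*(-3 - 3) = -12*(-6) = 72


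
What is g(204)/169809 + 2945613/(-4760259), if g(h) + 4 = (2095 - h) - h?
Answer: -54686675780/89814980059 ≈ -0.60888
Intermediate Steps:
g(h) = 2091 - 2*h (g(h) = -4 + ((2095 - h) - h) = -4 + (2095 - 2*h) = 2091 - 2*h)
g(204)/169809 + 2945613/(-4760259) = (2091 - 2*204)/169809 + 2945613/(-4760259) = (2091 - 408)*(1/169809) + 2945613*(-1/4760259) = 1683*(1/169809) - 981871/1586753 = 561/56603 - 981871/1586753 = -54686675780/89814980059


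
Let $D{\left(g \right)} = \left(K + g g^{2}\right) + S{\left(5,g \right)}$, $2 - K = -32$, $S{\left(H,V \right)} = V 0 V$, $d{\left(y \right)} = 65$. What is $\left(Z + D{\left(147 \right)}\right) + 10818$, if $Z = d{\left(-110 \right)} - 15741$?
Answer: $3171699$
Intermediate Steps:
$S{\left(H,V \right)} = 0$ ($S{\left(H,V \right)} = 0 V = 0$)
$K = 34$ ($K = 2 - -32 = 2 + 32 = 34$)
$Z = -15676$ ($Z = 65 - 15741 = -15676$)
$D{\left(g \right)} = 34 + g^{3}$ ($D{\left(g \right)} = \left(34 + g g^{2}\right) + 0 = \left(34 + g^{3}\right) + 0 = 34 + g^{3}$)
$\left(Z + D{\left(147 \right)}\right) + 10818 = \left(-15676 + \left(34 + 147^{3}\right)\right) + 10818 = \left(-15676 + \left(34 + 3176523\right)\right) + 10818 = \left(-15676 + 3176557\right) + 10818 = 3160881 + 10818 = 3171699$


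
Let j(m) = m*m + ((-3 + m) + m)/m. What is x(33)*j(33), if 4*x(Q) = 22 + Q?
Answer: 15000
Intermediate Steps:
x(Q) = 11/2 + Q/4 (x(Q) = (22 + Q)/4 = 11/2 + Q/4)
j(m) = m² + (-3 + 2*m)/m
x(33)*j(33) = (11/2 + (¼)*33)*(2 + 33² - 3/33) = (11/2 + 33/4)*(2 + 1089 - 3*1/33) = 55*(2 + 1089 - 1/11)/4 = (55/4)*(12000/11) = 15000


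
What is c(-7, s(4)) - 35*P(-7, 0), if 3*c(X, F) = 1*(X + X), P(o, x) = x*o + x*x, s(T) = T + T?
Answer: -14/3 ≈ -4.6667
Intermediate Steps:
s(T) = 2*T
P(o, x) = x**2 + o*x (P(o, x) = o*x + x**2 = x**2 + o*x)
c(X, F) = 2*X/3 (c(X, F) = (1*(X + X))/3 = (1*(2*X))/3 = (2*X)/3 = 2*X/3)
c(-7, s(4)) - 35*P(-7, 0) = (2/3)*(-7) - 0*(-7 + 0) = -14/3 - 0*(-7) = -14/3 - 35*0 = -14/3 + 0 = -14/3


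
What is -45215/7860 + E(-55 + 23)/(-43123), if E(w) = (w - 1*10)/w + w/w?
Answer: -1559859697/271157424 ≈ -5.7526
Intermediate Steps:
E(w) = 1 + (-10 + w)/w (E(w) = (w - 10)/w + 1 = (-10 + w)/w + 1 = 1 + (-10 + w)/w)
-45215/7860 + E(-55 + 23)/(-43123) = -45215/7860 + (2 - 10/(-55 + 23))/(-43123) = -45215*1/7860 + (2 - 10/(-32))*(-1/43123) = -9043/1572 + (2 - 10*(-1/32))*(-1/43123) = -9043/1572 + (2 + 5/16)*(-1/43123) = -9043/1572 + (37/16)*(-1/43123) = -9043/1572 - 37/689968 = -1559859697/271157424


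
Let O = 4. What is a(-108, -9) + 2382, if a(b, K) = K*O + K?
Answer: 2337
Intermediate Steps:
a(b, K) = 5*K (a(b, K) = K*4 + K = 4*K + K = 5*K)
a(-108, -9) + 2382 = 5*(-9) + 2382 = -45 + 2382 = 2337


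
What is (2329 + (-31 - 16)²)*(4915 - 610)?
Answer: 19536090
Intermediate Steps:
(2329 + (-31 - 16)²)*(4915 - 610) = (2329 + (-47)²)*4305 = (2329 + 2209)*4305 = 4538*4305 = 19536090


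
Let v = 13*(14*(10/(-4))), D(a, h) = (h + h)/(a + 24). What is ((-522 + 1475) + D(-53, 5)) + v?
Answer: 14432/29 ≈ 497.66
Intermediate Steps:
D(a, h) = 2*h/(24 + a) (D(a, h) = (2*h)/(24 + a) = 2*h/(24 + a))
v = -455 (v = 13*(14*(10*(-1/4))) = 13*(14*(-5/2)) = 13*(-35) = -455)
((-522 + 1475) + D(-53, 5)) + v = ((-522 + 1475) + 2*5/(24 - 53)) - 455 = (953 + 2*5/(-29)) - 455 = (953 + 2*5*(-1/29)) - 455 = (953 - 10/29) - 455 = 27627/29 - 455 = 14432/29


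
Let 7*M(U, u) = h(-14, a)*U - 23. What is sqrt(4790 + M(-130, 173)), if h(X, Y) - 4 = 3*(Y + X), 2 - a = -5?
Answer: sqrt(250019)/7 ≈ 71.431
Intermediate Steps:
a = 7 (a = 2 - 1*(-5) = 2 + 5 = 7)
h(X, Y) = 4 + 3*X + 3*Y (h(X, Y) = 4 + 3*(Y + X) = 4 + 3*(X + Y) = 4 + (3*X + 3*Y) = 4 + 3*X + 3*Y)
M(U, u) = -23/7 - 17*U/7 (M(U, u) = ((4 + 3*(-14) + 3*7)*U - 23)/7 = ((4 - 42 + 21)*U - 23)/7 = (-17*U - 23)/7 = (-23 - 17*U)/7 = -23/7 - 17*U/7)
sqrt(4790 + M(-130, 173)) = sqrt(4790 + (-23/7 - 17/7*(-130))) = sqrt(4790 + (-23/7 + 2210/7)) = sqrt(4790 + 2187/7) = sqrt(35717/7) = sqrt(250019)/7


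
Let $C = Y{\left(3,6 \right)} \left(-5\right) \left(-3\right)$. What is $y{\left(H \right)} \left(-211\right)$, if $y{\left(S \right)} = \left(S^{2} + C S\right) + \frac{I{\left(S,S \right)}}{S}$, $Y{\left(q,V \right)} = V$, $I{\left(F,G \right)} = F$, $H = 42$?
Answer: $-1169995$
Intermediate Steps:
$C = 90$ ($C = 6 \left(-5\right) \left(-3\right) = \left(-30\right) \left(-3\right) = 90$)
$y{\left(S \right)} = 1 + S^{2} + 90 S$ ($y{\left(S \right)} = \left(S^{2} + 90 S\right) + \frac{S}{S} = \left(S^{2} + 90 S\right) + 1 = 1 + S^{2} + 90 S$)
$y{\left(H \right)} \left(-211\right) = \left(1 + 42 \left(90 + 42\right)\right) \left(-211\right) = \left(1 + 42 \cdot 132\right) \left(-211\right) = \left(1 + 5544\right) \left(-211\right) = 5545 \left(-211\right) = -1169995$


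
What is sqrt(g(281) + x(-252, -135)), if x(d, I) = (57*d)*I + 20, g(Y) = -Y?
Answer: 3*sqrt(215431) ≈ 1392.4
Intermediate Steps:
x(d, I) = 20 + 57*I*d (x(d, I) = 57*I*d + 20 = 20 + 57*I*d)
sqrt(g(281) + x(-252, -135)) = sqrt(-1*281 + (20 + 57*(-135)*(-252))) = sqrt(-281 + (20 + 1939140)) = sqrt(-281 + 1939160) = sqrt(1938879) = 3*sqrt(215431)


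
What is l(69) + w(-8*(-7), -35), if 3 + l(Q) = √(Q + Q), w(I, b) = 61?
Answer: 58 + √138 ≈ 69.747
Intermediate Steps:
l(Q) = -3 + √2*√Q (l(Q) = -3 + √(Q + Q) = -3 + √(2*Q) = -3 + √2*√Q)
l(69) + w(-8*(-7), -35) = (-3 + √2*√69) + 61 = (-3 + √138) + 61 = 58 + √138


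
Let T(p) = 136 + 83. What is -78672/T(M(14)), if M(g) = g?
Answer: -26224/73 ≈ -359.23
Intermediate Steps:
T(p) = 219
-78672/T(M(14)) = -78672/219 = -78672*1/219 = -26224/73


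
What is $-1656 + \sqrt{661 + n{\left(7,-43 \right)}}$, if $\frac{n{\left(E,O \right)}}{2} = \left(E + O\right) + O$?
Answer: $-1656 + \sqrt{503} \approx -1633.6$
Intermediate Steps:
$n{\left(E,O \right)} = 2 E + 4 O$ ($n{\left(E,O \right)} = 2 \left(\left(E + O\right) + O\right) = 2 \left(E + 2 O\right) = 2 E + 4 O$)
$-1656 + \sqrt{661 + n{\left(7,-43 \right)}} = -1656 + \sqrt{661 + \left(2 \cdot 7 + 4 \left(-43\right)\right)} = -1656 + \sqrt{661 + \left(14 - 172\right)} = -1656 + \sqrt{661 - 158} = -1656 + \sqrt{503}$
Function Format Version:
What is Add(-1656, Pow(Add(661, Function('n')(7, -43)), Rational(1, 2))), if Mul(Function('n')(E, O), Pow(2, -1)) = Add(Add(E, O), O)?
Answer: Add(-1656, Pow(503, Rational(1, 2))) ≈ -1633.6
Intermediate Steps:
Function('n')(E, O) = Add(Mul(2, E), Mul(4, O)) (Function('n')(E, O) = Mul(2, Add(Add(E, O), O)) = Mul(2, Add(E, Mul(2, O))) = Add(Mul(2, E), Mul(4, O)))
Add(-1656, Pow(Add(661, Function('n')(7, -43)), Rational(1, 2))) = Add(-1656, Pow(Add(661, Add(Mul(2, 7), Mul(4, -43))), Rational(1, 2))) = Add(-1656, Pow(Add(661, Add(14, -172)), Rational(1, 2))) = Add(-1656, Pow(Add(661, -158), Rational(1, 2))) = Add(-1656, Pow(503, Rational(1, 2)))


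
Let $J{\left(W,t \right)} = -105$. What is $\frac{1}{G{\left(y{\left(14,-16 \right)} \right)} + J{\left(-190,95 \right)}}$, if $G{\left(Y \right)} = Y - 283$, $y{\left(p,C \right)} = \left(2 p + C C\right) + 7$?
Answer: $- \frac{1}{97} \approx -0.010309$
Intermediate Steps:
$y{\left(p,C \right)} = 7 + C^{2} + 2 p$ ($y{\left(p,C \right)} = \left(2 p + C^{2}\right) + 7 = \left(C^{2} + 2 p\right) + 7 = 7 + C^{2} + 2 p$)
$G{\left(Y \right)} = -283 + Y$
$\frac{1}{G{\left(y{\left(14,-16 \right)} \right)} + J{\left(-190,95 \right)}} = \frac{1}{\left(-283 + \left(7 + \left(-16\right)^{2} + 2 \cdot 14\right)\right) - 105} = \frac{1}{\left(-283 + \left(7 + 256 + 28\right)\right) - 105} = \frac{1}{\left(-283 + 291\right) - 105} = \frac{1}{8 - 105} = \frac{1}{-97} = - \frac{1}{97}$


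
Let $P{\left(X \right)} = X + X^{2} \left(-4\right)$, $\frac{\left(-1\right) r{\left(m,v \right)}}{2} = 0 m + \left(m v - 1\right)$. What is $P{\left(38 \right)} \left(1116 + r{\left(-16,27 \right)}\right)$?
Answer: $-11372716$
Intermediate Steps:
$r{\left(m,v \right)} = 2 - 2 m v$ ($r{\left(m,v \right)} = - 2 \left(0 m + \left(m v - 1\right)\right) = - 2 \left(0 + \left(-1 + m v\right)\right) = - 2 \left(-1 + m v\right) = 2 - 2 m v$)
$P{\left(X \right)} = X - 4 X^{2}$
$P{\left(38 \right)} \left(1116 + r{\left(-16,27 \right)}\right) = 38 \left(1 - 152\right) \left(1116 - \left(-2 - 864\right)\right) = 38 \left(1 - 152\right) \left(1116 + \left(2 + 864\right)\right) = 38 \left(-151\right) \left(1116 + 866\right) = \left(-5738\right) 1982 = -11372716$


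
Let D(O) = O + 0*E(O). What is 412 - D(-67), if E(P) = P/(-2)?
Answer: 479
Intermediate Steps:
E(P) = -P/2 (E(P) = P*(-½) = -P/2)
D(O) = O (D(O) = O + 0*(-O/2) = O + 0 = O)
412 - D(-67) = 412 - 1*(-67) = 412 + 67 = 479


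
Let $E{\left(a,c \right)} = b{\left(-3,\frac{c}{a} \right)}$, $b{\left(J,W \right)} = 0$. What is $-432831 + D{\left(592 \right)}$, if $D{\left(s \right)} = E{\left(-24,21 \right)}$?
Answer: $-432831$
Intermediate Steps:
$E{\left(a,c \right)} = 0$
$D{\left(s \right)} = 0$
$-432831 + D{\left(592 \right)} = -432831 + 0 = -432831$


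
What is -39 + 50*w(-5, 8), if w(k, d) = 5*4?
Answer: 961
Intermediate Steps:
w(k, d) = 20
-39 + 50*w(-5, 8) = -39 + 50*20 = -39 + 1000 = 961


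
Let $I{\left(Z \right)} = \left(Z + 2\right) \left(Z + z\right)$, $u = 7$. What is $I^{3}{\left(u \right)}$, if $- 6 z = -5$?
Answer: $\frac{2803221}{8} \approx 3.504 \cdot 10^{5}$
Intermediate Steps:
$z = \frac{5}{6}$ ($z = \left(- \frac{1}{6}\right) \left(-5\right) = \frac{5}{6} \approx 0.83333$)
$I{\left(Z \right)} = \left(2 + Z\right) \left(\frac{5}{6} + Z\right)$ ($I{\left(Z \right)} = \left(Z + 2\right) \left(Z + \frac{5}{6}\right) = \left(2 + Z\right) \left(\frac{5}{6} + Z\right)$)
$I^{3}{\left(u \right)} = \left(\frac{5}{3} + 7^{2} + \frac{17}{6} \cdot 7\right)^{3} = \left(\frac{5}{3} + 49 + \frac{119}{6}\right)^{3} = \left(\frac{141}{2}\right)^{3} = \frac{2803221}{8}$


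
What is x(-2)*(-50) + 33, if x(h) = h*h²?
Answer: 433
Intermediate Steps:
x(h) = h³
x(-2)*(-50) + 33 = (-2)³*(-50) + 33 = -8*(-50) + 33 = 400 + 33 = 433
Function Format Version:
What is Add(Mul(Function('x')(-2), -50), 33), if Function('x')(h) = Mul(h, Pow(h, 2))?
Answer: 433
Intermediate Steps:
Function('x')(h) = Pow(h, 3)
Add(Mul(Function('x')(-2), -50), 33) = Add(Mul(Pow(-2, 3), -50), 33) = Add(Mul(-8, -50), 33) = Add(400, 33) = 433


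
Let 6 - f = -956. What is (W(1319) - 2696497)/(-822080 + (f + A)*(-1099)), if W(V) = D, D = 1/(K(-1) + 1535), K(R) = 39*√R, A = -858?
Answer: 6357655014227/2207736768496 + 39*I/2207736768496 ≈ 2.8797 + 1.7665e-11*I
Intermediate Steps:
f = 962 (f = 6 - 1*(-956) = 6 + 956 = 962)
D = (1535 - 39*I)/2357746 (D = 1/(39*√(-1) + 1535) = 1/(39*I + 1535) = 1/(1535 + 39*I) = (1535 - 39*I)/2357746 ≈ 0.00065105 - 1.6541e-5*I)
W(V) = 1535/2357746 - 39*I/2357746
(W(1319) - 2696497)/(-822080 + (f + A)*(-1099)) = ((1535/2357746 - 39*I/2357746) - 2696497)/(-822080 + (962 - 858)*(-1099)) = (-6357655014227/2357746 - 39*I/2357746)/(-822080 + 104*(-1099)) = (-6357655014227/2357746 - 39*I/2357746)/(-822080 - 114296) = (-6357655014227/2357746 - 39*I/2357746)/(-936376) = (-6357655014227/2357746 - 39*I/2357746)*(-1/936376) = 6357655014227/2207736768496 + 39*I/2207736768496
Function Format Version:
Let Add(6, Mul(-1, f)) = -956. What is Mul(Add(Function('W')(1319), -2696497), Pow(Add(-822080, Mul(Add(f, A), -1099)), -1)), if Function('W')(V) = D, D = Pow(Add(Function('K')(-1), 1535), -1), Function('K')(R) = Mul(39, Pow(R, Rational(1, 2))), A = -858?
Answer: Add(Rational(6357655014227, 2207736768496), Mul(Rational(39, 2207736768496), I)) ≈ Add(2.8797, Mul(1.7665e-11, I))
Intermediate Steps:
f = 962 (f = Add(6, Mul(-1, -956)) = Add(6, 956) = 962)
D = Mul(Rational(1, 2357746), Add(1535, Mul(-39, I))) (D = Pow(Add(Mul(39, Pow(-1, Rational(1, 2))), 1535), -1) = Pow(Add(Mul(39, I), 1535), -1) = Pow(Add(1535, Mul(39, I)), -1) = Mul(Rational(1, 2357746), Add(1535, Mul(-39, I))) ≈ Add(0.00065105, Mul(-1.6541e-5, I)))
Function('W')(V) = Add(Rational(1535, 2357746), Mul(Rational(-39, 2357746), I))
Mul(Add(Function('W')(1319), -2696497), Pow(Add(-822080, Mul(Add(f, A), -1099)), -1)) = Mul(Add(Add(Rational(1535, 2357746), Mul(Rational(-39, 2357746), I)), -2696497), Pow(Add(-822080, Mul(Add(962, -858), -1099)), -1)) = Mul(Add(Rational(-6357655014227, 2357746), Mul(Rational(-39, 2357746), I)), Pow(Add(-822080, Mul(104, -1099)), -1)) = Mul(Add(Rational(-6357655014227, 2357746), Mul(Rational(-39, 2357746), I)), Pow(Add(-822080, -114296), -1)) = Mul(Add(Rational(-6357655014227, 2357746), Mul(Rational(-39, 2357746), I)), Pow(-936376, -1)) = Mul(Add(Rational(-6357655014227, 2357746), Mul(Rational(-39, 2357746), I)), Rational(-1, 936376)) = Add(Rational(6357655014227, 2207736768496), Mul(Rational(39, 2207736768496), I))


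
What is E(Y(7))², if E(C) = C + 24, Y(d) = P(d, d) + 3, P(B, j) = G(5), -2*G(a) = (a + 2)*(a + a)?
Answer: 64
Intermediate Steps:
G(a) = -a*(2 + a) (G(a) = -(a + 2)*(a + a)/2 = -(2 + a)*2*a/2 = -a*(2 + a))
P(B, j) = -35 (P(B, j) = -1*5*(2 + 5) = -1*5*7 = -35)
Y(d) = -32 (Y(d) = -35 + 3 = -32)
E(C) = 24 + C
E(Y(7))² = (24 - 32)² = (-8)² = 64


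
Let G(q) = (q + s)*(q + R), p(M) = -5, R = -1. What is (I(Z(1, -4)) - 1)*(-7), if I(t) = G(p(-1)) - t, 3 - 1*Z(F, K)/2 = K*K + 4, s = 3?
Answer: -315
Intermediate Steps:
Z(F, K) = -2 - 2*K² (Z(F, K) = 6 - 2*(K*K + 4) = 6 - 2*(K² + 4) = 6 - 2*(4 + K²) = 6 + (-8 - 2*K²) = -2 - 2*K²)
G(q) = (-1 + q)*(3 + q) (G(q) = (q + 3)*(q - 1) = (3 + q)*(-1 + q) = (-1 + q)*(3 + q))
I(t) = 12 - t (I(t) = (-3 + (-5)² + 2*(-5)) - t = (-3 + 25 - 10) - t = 12 - t)
(I(Z(1, -4)) - 1)*(-7) = ((12 - (-2 - 2*(-4)²)) - 1)*(-7) = ((12 - (-2 - 2*16)) - 1)*(-7) = ((12 - (-2 - 32)) - 1)*(-7) = ((12 - 1*(-34)) - 1)*(-7) = ((12 + 34) - 1)*(-7) = (46 - 1)*(-7) = 45*(-7) = -315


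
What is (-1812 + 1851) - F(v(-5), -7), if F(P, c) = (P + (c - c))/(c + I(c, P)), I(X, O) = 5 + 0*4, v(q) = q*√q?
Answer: 39 - 5*I*√5/2 ≈ 39.0 - 5.5902*I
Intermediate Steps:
v(q) = q^(3/2)
I(X, O) = 5 (I(X, O) = 5 + 0 = 5)
F(P, c) = P/(5 + c) (F(P, c) = (P + (c - c))/(c + 5) = (P + 0)/(5 + c) = P/(5 + c))
(-1812 + 1851) - F(v(-5), -7) = (-1812 + 1851) - (-5)^(3/2)/(5 - 7) = 39 - (-5*I*√5)/(-2) = 39 - (-5*I*√5)*(-1)/2 = 39 - 5*I*√5/2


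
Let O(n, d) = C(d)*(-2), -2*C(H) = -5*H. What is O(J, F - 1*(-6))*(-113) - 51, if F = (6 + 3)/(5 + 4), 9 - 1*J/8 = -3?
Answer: 3904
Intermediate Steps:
J = 96 (J = 72 - 8*(-3) = 72 + 24 = 96)
C(H) = 5*H/2 (C(H) = -(-5)*H/2 = 5*H/2)
F = 1 (F = 9/9 = 9*(1/9) = 1)
O(n, d) = -5*d (O(n, d) = (5*d/2)*(-2) = -5*d)
O(J, F - 1*(-6))*(-113) - 51 = -5*(1 - 1*(-6))*(-113) - 51 = -5*(1 + 6)*(-113) - 51 = -5*7*(-113) - 51 = -35*(-113) - 51 = 3955 - 51 = 3904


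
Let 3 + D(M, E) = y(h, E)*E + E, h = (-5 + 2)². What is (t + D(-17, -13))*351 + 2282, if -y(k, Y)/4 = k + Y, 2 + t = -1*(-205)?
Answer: -5089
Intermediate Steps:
h = 9 (h = (-3)² = 9)
t = 203 (t = -2 - 1*(-205) = -2 + 205 = 203)
y(k, Y) = -4*Y - 4*k (y(k, Y) = -4*(k + Y) = -4*(Y + k) = -4*Y - 4*k)
D(M, E) = -3 + E + E*(-36 - 4*E) (D(M, E) = -3 + ((-4*E - 4*9)*E + E) = -3 + ((-4*E - 36)*E + E) = -3 + ((-36 - 4*E)*E + E) = -3 + (E*(-36 - 4*E) + E) = -3 + (E + E*(-36 - 4*E)) = -3 + E + E*(-36 - 4*E))
(t + D(-17, -13))*351 + 2282 = (203 + (-3 - 13 - 4*(-13)*(9 - 13)))*351 + 2282 = (203 + (-3 - 13 - 4*(-13)*(-4)))*351 + 2282 = (203 + (-3 - 13 - 208))*351 + 2282 = (203 - 224)*351 + 2282 = -21*351 + 2282 = -7371 + 2282 = -5089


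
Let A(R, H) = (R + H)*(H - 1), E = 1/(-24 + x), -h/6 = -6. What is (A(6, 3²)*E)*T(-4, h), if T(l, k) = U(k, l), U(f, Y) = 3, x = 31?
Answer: 360/7 ≈ 51.429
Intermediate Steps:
h = 36 (h = -6*(-6) = 36)
T(l, k) = 3
E = ⅐ (E = 1/(-24 + 31) = 1/7 = ⅐ ≈ 0.14286)
A(R, H) = (-1 + H)*(H + R) (A(R, H) = (H + R)*(-1 + H) = (-1 + H)*(H + R))
(A(6, 3²)*E)*T(-4, h) = (((3²)² - 1*3² - 1*6 + 3²*6)*(⅐))*3 = ((9² - 1*9 - 6 + 9*6)*(⅐))*3 = ((81 - 9 - 6 + 54)*(⅐))*3 = (120*(⅐))*3 = (120/7)*3 = 360/7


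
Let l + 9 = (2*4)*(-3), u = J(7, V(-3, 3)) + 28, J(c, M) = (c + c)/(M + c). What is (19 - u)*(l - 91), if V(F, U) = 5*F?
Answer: 899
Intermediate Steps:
J(c, M) = 2*c/(M + c) (J(c, M) = (2*c)/(M + c) = 2*c/(M + c))
u = 105/4 (u = 2*7/(5*(-3) + 7) + 28 = 2*7/(-15 + 7) + 28 = 2*7/(-8) + 28 = 2*7*(-⅛) + 28 = -7/4 + 28 = 105/4 ≈ 26.250)
l = -33 (l = -9 + (2*4)*(-3) = -9 + 8*(-3) = -9 - 24 = -33)
(19 - u)*(l - 91) = (19 - 1*105/4)*(-33 - 91) = (19 - 105/4)*(-124) = -29/4*(-124) = 899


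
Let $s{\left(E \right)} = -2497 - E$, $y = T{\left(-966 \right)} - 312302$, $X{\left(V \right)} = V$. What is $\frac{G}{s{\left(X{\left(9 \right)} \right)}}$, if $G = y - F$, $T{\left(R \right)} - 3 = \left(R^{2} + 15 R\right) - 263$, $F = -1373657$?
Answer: $- \frac{282823}{358} \approx -790.01$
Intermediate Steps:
$T{\left(R \right)} = -260 + R^{2} + 15 R$ ($T{\left(R \right)} = 3 - \left(263 - R^{2} - 15 R\right) = 3 + \left(-263 + R^{2} + 15 R\right) = -260 + R^{2} + 15 R$)
$y = 606104$ ($y = \left(-260 + \left(-966\right)^{2} + 15 \left(-966\right)\right) - 312302 = \left(-260 + 933156 - 14490\right) - 312302 = 918406 - 312302 = 606104$)
$G = 1979761$ ($G = 606104 - -1373657 = 606104 + 1373657 = 1979761$)
$\frac{G}{s{\left(X{\left(9 \right)} \right)}} = \frac{1979761}{-2497 - 9} = \frac{1979761}{-2506} = 1979761 \left(- \frac{1}{2506}\right) = - \frac{282823}{358}$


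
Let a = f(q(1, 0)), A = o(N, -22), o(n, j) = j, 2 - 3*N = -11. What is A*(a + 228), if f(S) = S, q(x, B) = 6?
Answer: -5148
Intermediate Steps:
N = 13/3 (N = ⅔ - ⅓*(-11) = ⅔ + 11/3 = 13/3 ≈ 4.3333)
A = -22
a = 6
A*(a + 228) = -22*(6 + 228) = -22*234 = -5148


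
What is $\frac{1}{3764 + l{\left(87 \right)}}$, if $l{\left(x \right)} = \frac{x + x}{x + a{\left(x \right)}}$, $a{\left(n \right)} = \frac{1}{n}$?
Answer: $\frac{3785}{14254309} \approx 0.00026553$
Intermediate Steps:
$l{\left(x \right)} = \frac{2 x}{x + \frac{1}{x}}$ ($l{\left(x \right)} = \frac{x + x}{x + \frac{1}{x}} = \frac{2 x}{x + \frac{1}{x}}$)
$\frac{1}{3764 + l{\left(87 \right)}} = \frac{1}{3764 + \frac{2 \cdot 87^{2}}{1 + 87^{2}}} = \frac{1}{3764 + 2 \cdot 7569 \frac{1}{1 + 7569}} = \frac{1}{3764 + 2 \cdot 7569 \cdot \frac{1}{7570}} = \frac{1}{3764 + \frac{7569}{3785}} = \frac{1}{\frac{14254309}{3785}} = \frac{3785}{14254309}$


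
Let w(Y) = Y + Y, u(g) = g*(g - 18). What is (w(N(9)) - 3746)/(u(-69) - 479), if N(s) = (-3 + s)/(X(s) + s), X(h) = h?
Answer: -2809/4143 ≈ -0.67801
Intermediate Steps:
u(g) = g*(-18 + g)
N(s) = (-3 + s)/(2*s) (N(s) = (-3 + s)/(s + s) = (-3 + s)/((2*s)) = (-3 + s)*(1/(2*s)) = (-3 + s)/(2*s))
w(Y) = 2*Y
(w(N(9)) - 3746)/(u(-69) - 479) = (2*((1/2)*(-3 + 9)/9) - 3746)/(-69*(-18 - 69) - 479) = (2*((1/2)*(1/9)*6) - 3746)/(-69*(-87) - 479) = (2*(1/3) - 3746)/(6003 - 479) = (2/3 - 3746)/5524 = -11236/3*1/5524 = -2809/4143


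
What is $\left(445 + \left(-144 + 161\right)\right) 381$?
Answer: $176022$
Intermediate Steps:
$\left(445 + \left(-144 + 161\right)\right) 381 = \left(445 + 17\right) 381 = 462 \cdot 381 = 176022$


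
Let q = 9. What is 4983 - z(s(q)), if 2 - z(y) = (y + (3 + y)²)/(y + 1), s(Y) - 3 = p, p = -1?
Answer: 4990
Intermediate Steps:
s(Y) = 2 (s(Y) = 3 - 1 = 2)
z(y) = 2 - (y + (3 + y)²)/(1 + y) (z(y) = 2 - (y + (3 + y)²)/(y + 1) = 2 - (y + (3 + y)²)/(1 + y))
4983 - z(s(q)) = 4983 - (2 + 2 - (3 + 2)²)/(1 + 2) = 4983 - (2 + 2 - 1*5²)/3 = 4983 - (2 + 2 - 1*25)/3 = 4983 - (2 + 2 - 25)/3 = 4983 - (-21)/3 = 4983 - 1*(-7) = 4983 + 7 = 4990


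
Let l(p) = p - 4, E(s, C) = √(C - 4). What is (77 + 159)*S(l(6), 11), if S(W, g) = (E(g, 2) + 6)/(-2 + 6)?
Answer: 354 + 59*I*√2 ≈ 354.0 + 83.439*I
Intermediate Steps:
E(s, C) = √(-4 + C)
l(p) = -4 + p
S(W, g) = 3/2 + I*√2/4 (S(W, g) = (√(-4 + 2) + 6)/(-2 + 6) = (√(-2) + 6)/4 = (I*√2 + 6)*(¼) = (6 + I*√2)*(¼) = 3/2 + I*√2/4)
(77 + 159)*S(l(6), 11) = (77 + 159)*(3/2 + I*√2/4) = 236*(3/2 + I*√2/4) = 354 + 59*I*√2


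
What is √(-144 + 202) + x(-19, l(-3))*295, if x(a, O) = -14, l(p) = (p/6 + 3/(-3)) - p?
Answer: -4130 + √58 ≈ -4122.4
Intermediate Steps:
l(p) = -1 - 5*p/6 (l(p) = (p*(⅙) + 3*(-⅓)) - p = (p/6 - 1) - p = (-1 + p/6) - p = -1 - 5*p/6)
√(-144 + 202) + x(-19, l(-3))*295 = √(-144 + 202) - 14*295 = √58 - 4130 = -4130 + √58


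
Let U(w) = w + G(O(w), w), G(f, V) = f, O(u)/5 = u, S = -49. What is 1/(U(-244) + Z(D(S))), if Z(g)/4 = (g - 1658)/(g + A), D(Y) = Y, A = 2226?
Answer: -2177/3193956 ≈ -0.00068160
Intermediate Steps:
O(u) = 5*u
U(w) = 6*w (U(w) = w + 5*w = 6*w)
Z(g) = 4*(-1658 + g)/(2226 + g) (Z(g) = 4*((g - 1658)/(g + 2226)) = 4*((-1658 + g)/(2226 + g)) = 4*(-1658 + g)/(2226 + g))
1/(U(-244) + Z(D(S))) = 1/(6*(-244) + 4*(-1658 - 49)/(2226 - 49)) = 1/(-1464 + 4*(-1707)/2177) = 1/(-1464 + 4*(1/2177)*(-1707)) = 1/(-1464 - 6828/2177) = 1/(-3193956/2177) = -2177/3193956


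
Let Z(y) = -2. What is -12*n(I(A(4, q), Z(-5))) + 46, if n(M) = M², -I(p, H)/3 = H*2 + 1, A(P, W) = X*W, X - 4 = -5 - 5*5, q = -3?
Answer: -926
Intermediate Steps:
X = -26 (X = 4 + (-5 - 5*5) = 4 + (-5 - 25) = 4 - 30 = -26)
A(P, W) = -26*W
I(p, H) = -3 - 6*H (I(p, H) = -3*(H*2 + 1) = -3*(2*H + 1) = -3*(1 + 2*H) = -3 - 6*H)
-12*n(I(A(4, q), Z(-5))) + 46 = -12*(-3 - 6*(-2))² + 46 = -12*(-3 + 12)² + 46 = -12*9² + 46 = -12*81 + 46 = -972 + 46 = -926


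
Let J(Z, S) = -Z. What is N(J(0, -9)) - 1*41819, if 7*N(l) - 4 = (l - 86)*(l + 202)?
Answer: -310101/7 ≈ -44300.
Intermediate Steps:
N(l) = 4/7 + (-86 + l)*(202 + l)/7 (N(l) = 4/7 + ((l - 86)*(l + 202))/7 = 4/7 + ((-86 + l)*(202 + l))/7 = 4/7 + (-86 + l)*(202 + l)/7)
N(J(0, -9)) - 1*41819 = (-17368/7 + (-1*0)**2/7 + 116*(-1*0)/7) - 1*41819 = (-17368/7 + (1/7)*0**2 + (116/7)*0) - 41819 = (-17368/7 + (1/7)*0 + 0) - 41819 = (-17368/7 + 0 + 0) - 41819 = -17368/7 - 41819 = -310101/7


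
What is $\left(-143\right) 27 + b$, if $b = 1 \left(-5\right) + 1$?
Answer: $-3865$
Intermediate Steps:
$b = -4$ ($b = -5 + 1 = -4$)
$\left(-143\right) 27 + b = \left(-143\right) 27 - 4 = -3861 - 4 = -3865$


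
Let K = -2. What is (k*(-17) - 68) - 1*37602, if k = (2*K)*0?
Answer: -37670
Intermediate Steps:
k = 0 (k = (2*(-2))*0 = -4*0 = 0)
(k*(-17) - 68) - 1*37602 = (0*(-17) - 68) - 1*37602 = (0 - 68) - 37602 = -68 - 37602 = -37670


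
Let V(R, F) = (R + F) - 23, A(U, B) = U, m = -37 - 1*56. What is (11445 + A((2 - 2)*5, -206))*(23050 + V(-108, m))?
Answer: 261243570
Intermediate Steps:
m = -93 (m = -37 - 56 = -93)
V(R, F) = -23 + F + R (V(R, F) = (F + R) - 23 = -23 + F + R)
(11445 + A((2 - 2)*5, -206))*(23050 + V(-108, m)) = (11445 + (2 - 2)*5)*(23050 + (-23 - 93 - 108)) = (11445 + 0*5)*(23050 - 224) = (11445 + 0)*22826 = 11445*22826 = 261243570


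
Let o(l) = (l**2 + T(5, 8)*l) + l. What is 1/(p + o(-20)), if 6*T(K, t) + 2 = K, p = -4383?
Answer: -1/4013 ≈ -0.00024919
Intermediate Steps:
T(K, t) = -1/3 + K/6
o(l) = l**2 + 3*l/2 (o(l) = (l**2 + (-1/3 + (1/6)*5)*l) + l = (l**2 + (-1/3 + 5/6)*l) + l = (l**2 + l/2) + l = l**2 + 3*l/2)
1/(p + o(-20)) = 1/(-4383 + (1/2)*(-20)*(3 + 2*(-20))) = 1/(-4383 + (1/2)*(-20)*(3 - 40)) = 1/(-4383 + (1/2)*(-20)*(-37)) = 1/(-4383 + 370) = 1/(-4013) = -1/4013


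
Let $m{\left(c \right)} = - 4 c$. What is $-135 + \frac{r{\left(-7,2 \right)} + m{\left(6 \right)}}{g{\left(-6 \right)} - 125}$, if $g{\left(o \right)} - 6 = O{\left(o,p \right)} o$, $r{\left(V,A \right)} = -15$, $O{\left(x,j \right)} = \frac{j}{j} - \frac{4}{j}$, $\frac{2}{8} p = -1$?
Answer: $- \frac{17646}{131} \approx -134.7$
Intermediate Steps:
$p = -4$ ($p = 4 \left(-1\right) = -4$)
$O{\left(x,j \right)} = 1 - \frac{4}{j}$
$g{\left(o \right)} = 6 + 2 o$ ($g{\left(o \right)} = 6 + \frac{-4 - 4}{-4} o = 6 + \left(- \frac{1}{4}\right) \left(-8\right) o = 6 + 2 o$)
$-135 + \frac{r{\left(-7,2 \right)} + m{\left(6 \right)}}{g{\left(-6 \right)} - 125} = -135 + \frac{-15 - 24}{\left(6 + 2 \left(-6\right)\right) - 125} = -135 + \frac{-15 - 24}{\left(6 - 12\right) - 125} = -135 - \frac{39}{-6 - 125} = -135 - \frac{39}{-131} = -135 - - \frac{39}{131} = -135 + \frac{39}{131} = - \frac{17646}{131}$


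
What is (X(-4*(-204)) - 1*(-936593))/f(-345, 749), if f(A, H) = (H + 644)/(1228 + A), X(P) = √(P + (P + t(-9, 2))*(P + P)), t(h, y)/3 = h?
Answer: 118144517/199 + 3532*√80529/1393 ≈ 5.9441e+5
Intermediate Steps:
t(h, y) = 3*h
X(P) = √(P + 2*P*(-27 + P)) (X(P) = √(P + (P + 3*(-9))*(P + P)) = √(P + (P - 27)*(2*P)) = √(P + (-27 + P)*(2*P)) = √(P + 2*P*(-27 + P)))
f(A, H) = (644 + H)/(1228 + A)
(X(-4*(-204)) - 1*(-936593))/f(-345, 749) = (√((-4*(-204))*(-53 + 2*(-4*(-204)))) - 1*(-936593))/(((644 + 749)/(1228 - 345))) = (√(816*(-53 + 2*816)) + 936593)/((1393/883)) = (√(816*(-53 + 1632)) + 936593)/(((1/883)*1393)) = (√(816*1579) + 936593)/(1393/883) = (√1288464 + 936593)*(883/1393) = (4*√80529 + 936593)*(883/1393) = (936593 + 4*√80529)*(883/1393) = 118144517/199 + 3532*√80529/1393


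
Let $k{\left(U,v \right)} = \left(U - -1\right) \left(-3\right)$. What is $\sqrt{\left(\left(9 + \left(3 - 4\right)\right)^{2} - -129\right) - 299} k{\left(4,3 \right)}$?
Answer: $- 15 i \sqrt{106} \approx - 154.43 i$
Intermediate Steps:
$k{\left(U,v \right)} = -3 - 3 U$ ($k{\left(U,v \right)} = \left(U + 1\right) \left(-3\right) = \left(1 + U\right) \left(-3\right) = -3 - 3 U$)
$\sqrt{\left(\left(9 + \left(3 - 4\right)\right)^{2} - -129\right) - 299} k{\left(4,3 \right)} = \sqrt{\left(\left(9 + \left(3 - 4\right)\right)^{2} - -129\right) - 299} \left(-3 - 12\right) = \sqrt{\left(\left(9 + \left(3 - 4\right)\right)^{2} + 129\right) - 299} \left(-3 - 12\right) = \sqrt{\left(\left(9 - 1\right)^{2} + 129\right) - 299} \left(-15\right) = \sqrt{\left(8^{2} + 129\right) - 299} \left(-15\right) = \sqrt{\left(64 + 129\right) - 299} \left(-15\right) = \sqrt{193 - 299} \left(-15\right) = \sqrt{-106} \left(-15\right) = i \sqrt{106} \left(-15\right) = - 15 i \sqrt{106}$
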